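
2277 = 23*99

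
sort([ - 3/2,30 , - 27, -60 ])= [ - 60, - 27, - 3/2, 30 ]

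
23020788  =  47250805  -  24230017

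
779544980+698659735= 1478204715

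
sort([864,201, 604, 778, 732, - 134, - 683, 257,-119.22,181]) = [ - 683,  -  134,- 119.22, 181, 201,257,604,732,778,  864]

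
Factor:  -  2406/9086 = -1203/4543 = - 3^1*7^ ( - 1)*11^ ( - 1 )*59^(  -  1)*401^1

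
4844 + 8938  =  13782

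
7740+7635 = 15375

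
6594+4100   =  10694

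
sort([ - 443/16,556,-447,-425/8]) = [ - 447, -425/8, - 443/16, 556 ]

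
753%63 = 60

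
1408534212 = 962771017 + 445763195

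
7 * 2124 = 14868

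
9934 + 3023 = 12957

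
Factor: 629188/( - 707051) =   -  2^2 * 7^1 * 23^1*61^( - 1 ) * 67^( - 1)*173^ ( - 1)*977^1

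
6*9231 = 55386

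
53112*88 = 4673856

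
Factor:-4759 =-4759^1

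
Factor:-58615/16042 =-95/26 = - 2^( - 1) * 5^1*13^( - 1)*19^1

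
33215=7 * 4745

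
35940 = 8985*4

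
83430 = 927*90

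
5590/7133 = 5590/7133 = 0.78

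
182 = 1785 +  - 1603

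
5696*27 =153792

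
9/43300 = 9/43300 = 0.00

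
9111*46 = 419106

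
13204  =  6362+6842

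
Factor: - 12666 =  - 2^1 *3^1*2111^1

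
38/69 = 38/69= 0.55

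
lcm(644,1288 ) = 1288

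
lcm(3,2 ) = 6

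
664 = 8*83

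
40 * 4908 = 196320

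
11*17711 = 194821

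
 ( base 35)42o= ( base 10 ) 4994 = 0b1001110000010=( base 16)1382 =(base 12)2a82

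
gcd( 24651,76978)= 11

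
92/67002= 46/33501  =  0.00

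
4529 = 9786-5257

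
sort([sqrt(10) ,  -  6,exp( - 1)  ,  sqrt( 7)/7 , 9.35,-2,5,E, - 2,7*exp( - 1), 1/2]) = [  -  6, - 2, - 2, exp( - 1), sqrt( 7 )/7, 1/2,7*exp(  -  1 ),E , sqrt( 10),5,9.35 ] 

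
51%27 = 24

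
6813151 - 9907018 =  - 3093867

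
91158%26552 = 11502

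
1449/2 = 724+1/2 = 724.50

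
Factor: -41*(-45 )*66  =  121770 = 2^1*3^3*5^1 *11^1*41^1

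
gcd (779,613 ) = 1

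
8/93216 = 1/11652 = 0.00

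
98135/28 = 98135/28 = 3504.82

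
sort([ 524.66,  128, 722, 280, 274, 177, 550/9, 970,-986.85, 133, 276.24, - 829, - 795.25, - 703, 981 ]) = [ - 986.85, - 829, - 795.25 ,  -  703, 550/9 , 128, 133, 177, 274 , 276.24 , 280, 524.66 , 722,  970,981]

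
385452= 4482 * 86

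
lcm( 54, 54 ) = 54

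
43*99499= 4278457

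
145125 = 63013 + 82112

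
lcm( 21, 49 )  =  147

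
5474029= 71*77099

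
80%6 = 2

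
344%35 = 29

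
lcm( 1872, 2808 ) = 5616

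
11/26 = 11/26 =0.42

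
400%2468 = 400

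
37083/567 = 12361/189=65.40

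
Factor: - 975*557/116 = - 543075/116=-2^(-2)*3^1*5^2*13^1*29^( -1)*557^1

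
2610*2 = 5220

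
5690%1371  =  206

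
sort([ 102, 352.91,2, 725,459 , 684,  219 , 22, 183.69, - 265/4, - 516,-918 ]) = [ - 918,  -  516, - 265/4,2,22,102, 183.69,219,352.91,  459, 684 , 725]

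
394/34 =197/17=11.59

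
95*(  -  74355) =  - 7063725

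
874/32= 437/16 = 27.31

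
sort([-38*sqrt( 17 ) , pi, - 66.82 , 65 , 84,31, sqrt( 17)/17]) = [ - 38*sqrt( 17),- 66.82,sqrt( 17 )/17, pi,31,65 , 84] 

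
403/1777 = 403/1777 = 0.23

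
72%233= 72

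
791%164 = 135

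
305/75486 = 305/75486  =  0.00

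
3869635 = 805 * 4807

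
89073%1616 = 193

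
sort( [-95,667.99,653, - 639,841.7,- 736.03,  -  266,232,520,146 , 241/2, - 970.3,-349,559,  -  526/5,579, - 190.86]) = [ - 970.3, - 736.03, - 639, - 349 , - 266  ,  -  190.86,-526/5, - 95,241/2,146, 232,520,559,579 , 653, 667.99,841.7 ]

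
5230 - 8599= - 3369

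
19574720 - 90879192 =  - 71304472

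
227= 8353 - 8126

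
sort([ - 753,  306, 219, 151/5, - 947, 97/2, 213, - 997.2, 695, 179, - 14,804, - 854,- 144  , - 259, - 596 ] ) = [  -  997.2, - 947, - 854,-753,-596, - 259, - 144 ,- 14,151/5,97/2,179,  213, 219, 306, 695,804 ]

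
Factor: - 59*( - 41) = 2419 = 41^1*59^1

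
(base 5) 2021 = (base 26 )A1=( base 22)BJ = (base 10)261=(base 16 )105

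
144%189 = 144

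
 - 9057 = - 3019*3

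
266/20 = 13 +3/10 = 13.30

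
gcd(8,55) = 1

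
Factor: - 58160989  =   - 58160989^1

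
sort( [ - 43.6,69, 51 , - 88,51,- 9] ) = [ - 88 ,-43.6  ,-9,51,51, 69]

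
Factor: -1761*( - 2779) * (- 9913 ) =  - 48512427747  =  - 3^1 * 7^1*23^1 * 397^1*431^1 * 587^1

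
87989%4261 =2769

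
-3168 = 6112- 9280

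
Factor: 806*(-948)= - 2^3*3^1*13^1*31^1 * 79^1= - 764088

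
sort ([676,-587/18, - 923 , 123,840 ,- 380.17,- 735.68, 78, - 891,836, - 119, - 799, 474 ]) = [ - 923, - 891, - 799, - 735.68, - 380.17, - 119,  -  587/18, 78,123,474,676,  836, 840]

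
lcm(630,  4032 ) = 20160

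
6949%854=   117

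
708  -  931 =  - 223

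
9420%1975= 1520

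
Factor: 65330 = 2^1*5^1*47^1*139^1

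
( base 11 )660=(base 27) 129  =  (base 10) 792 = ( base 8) 1430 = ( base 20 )1JC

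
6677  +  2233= 8910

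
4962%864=642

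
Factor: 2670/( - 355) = -534/71= - 2^1*3^1*71^(-1)*89^1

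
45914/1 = 45914 = 45914.00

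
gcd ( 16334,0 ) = 16334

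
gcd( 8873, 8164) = 1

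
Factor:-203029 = - 29^1*7001^1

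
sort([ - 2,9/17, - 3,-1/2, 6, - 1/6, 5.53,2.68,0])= [ - 3, - 2, -1/2, - 1/6,0, 9/17,2.68,5.53,6 ]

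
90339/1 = 90339=90339.00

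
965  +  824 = 1789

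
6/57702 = 1/9617=0.00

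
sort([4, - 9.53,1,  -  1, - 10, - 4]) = [  -  10,-9.53, - 4, - 1, 1, 4 ] 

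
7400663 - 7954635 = -553972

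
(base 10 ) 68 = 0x44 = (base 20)38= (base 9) 75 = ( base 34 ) 20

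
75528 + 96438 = 171966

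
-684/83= - 684/83 = - 8.24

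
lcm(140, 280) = 280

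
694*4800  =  3331200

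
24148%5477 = 2240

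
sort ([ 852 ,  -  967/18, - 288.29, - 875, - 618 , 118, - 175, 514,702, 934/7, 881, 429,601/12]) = [-875,  -  618,  -  288.29, - 175, -967/18,601/12, 118,934/7,429, 514,702,852,  881 ]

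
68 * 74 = 5032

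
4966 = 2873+2093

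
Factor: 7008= 2^5*3^1*73^1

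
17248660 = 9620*1793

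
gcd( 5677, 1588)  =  1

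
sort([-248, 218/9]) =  [ - 248,  218/9] 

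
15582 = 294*53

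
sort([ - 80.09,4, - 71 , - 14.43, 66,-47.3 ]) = [-80.09, - 71, - 47.3, - 14.43,4,66 ] 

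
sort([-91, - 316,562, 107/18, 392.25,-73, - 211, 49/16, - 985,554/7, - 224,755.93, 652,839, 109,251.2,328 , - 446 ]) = [ - 985, - 446, - 316, -224,  -  211, - 91,-73, 49/16, 107/18, 554/7, 109,251.2,328,392.25,562,652,755.93,839]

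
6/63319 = 6/63319 = 0.00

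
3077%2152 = 925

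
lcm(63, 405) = 2835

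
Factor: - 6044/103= - 2^2*103^( - 1 )*1511^1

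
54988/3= 54988/3  =  18329.33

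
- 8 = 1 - 9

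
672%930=672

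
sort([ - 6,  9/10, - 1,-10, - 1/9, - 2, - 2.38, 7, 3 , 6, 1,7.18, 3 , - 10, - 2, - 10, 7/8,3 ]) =[ - 10, - 10, - 10, - 6, - 2.38, - 2,- 2, - 1, - 1/9 , 7/8, 9/10,  1 , 3 , 3,3, 6,7,7.18 ]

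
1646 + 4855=6501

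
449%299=150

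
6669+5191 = 11860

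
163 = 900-737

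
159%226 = 159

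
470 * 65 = 30550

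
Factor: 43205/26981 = 5^1*8641^1 *26981^(-1) 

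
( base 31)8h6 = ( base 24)e6d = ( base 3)102021111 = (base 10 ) 8221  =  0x201d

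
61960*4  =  247840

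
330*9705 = 3202650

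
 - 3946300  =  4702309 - 8648609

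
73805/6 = 73805/6 =12300.83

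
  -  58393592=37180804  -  95574396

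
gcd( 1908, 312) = 12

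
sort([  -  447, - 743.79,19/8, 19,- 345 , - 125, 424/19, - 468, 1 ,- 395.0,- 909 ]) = [ - 909, - 743.79, - 468, - 447, - 395.0, - 345 ,- 125,  1,19/8, 19,424/19]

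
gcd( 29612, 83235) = 1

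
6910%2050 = 760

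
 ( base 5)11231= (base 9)1106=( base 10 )816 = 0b1100110000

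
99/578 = 99/578=0.17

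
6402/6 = 1067 =1067.00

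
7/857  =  7/857  =  0.01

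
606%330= 276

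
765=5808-5043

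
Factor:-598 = -2^1* 13^1*23^1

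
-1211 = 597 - 1808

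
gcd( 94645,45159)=1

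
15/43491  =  5/14497 = 0.00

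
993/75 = 331/25  =  13.24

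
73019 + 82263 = 155282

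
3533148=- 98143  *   ( - 36 ) 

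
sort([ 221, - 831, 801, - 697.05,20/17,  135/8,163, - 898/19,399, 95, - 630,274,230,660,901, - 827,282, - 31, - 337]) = [ - 831, - 827, -697.05,- 630, - 337, - 898/19, - 31,20/17, 135/8,95,163, 221, 230, 274, 282, 399,660,801, 901] 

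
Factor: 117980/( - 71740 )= -211^( - 1)* 347^1 = - 347/211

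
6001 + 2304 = 8305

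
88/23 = 88/23 = 3.83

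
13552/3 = 13552/3 = 4517.33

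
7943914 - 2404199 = 5539715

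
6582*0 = 0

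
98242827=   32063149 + 66179678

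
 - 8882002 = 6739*( - 1318 )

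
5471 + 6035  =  11506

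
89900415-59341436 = 30558979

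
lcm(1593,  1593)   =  1593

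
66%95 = 66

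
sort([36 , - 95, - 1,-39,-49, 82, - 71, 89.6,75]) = [-95,-71,-49,- 39, - 1,36, 75,82, 89.6]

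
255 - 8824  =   - 8569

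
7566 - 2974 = 4592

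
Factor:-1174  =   - 2^1 * 587^1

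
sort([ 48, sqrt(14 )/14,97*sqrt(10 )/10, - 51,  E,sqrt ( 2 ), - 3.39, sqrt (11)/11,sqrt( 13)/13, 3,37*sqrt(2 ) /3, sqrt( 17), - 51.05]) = [-51.05, - 51, - 3.39,sqrt ( 14)/14, sqrt(13)/13 , sqrt(11 ) /11 , sqrt( 2),E,3,sqrt(17), 37*sqrt( 2) /3,97*sqrt( 10 ) /10, 48 ]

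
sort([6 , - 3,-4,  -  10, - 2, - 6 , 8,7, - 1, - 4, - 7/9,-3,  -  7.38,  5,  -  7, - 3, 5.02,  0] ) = [ -10,  -  7.38,  -  7,-6 , - 4, - 4 , - 3,-3,- 3,-2,-1, - 7/9,  0, 5,5.02,  6,7, 8] 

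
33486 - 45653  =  - 12167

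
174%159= 15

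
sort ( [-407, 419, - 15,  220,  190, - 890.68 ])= [ - 890.68, - 407, - 15 , 190,  220,419]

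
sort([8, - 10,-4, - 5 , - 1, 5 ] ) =[ - 10,-5 , - 4,-1,  5,8]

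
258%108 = 42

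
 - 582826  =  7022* (-83 ) 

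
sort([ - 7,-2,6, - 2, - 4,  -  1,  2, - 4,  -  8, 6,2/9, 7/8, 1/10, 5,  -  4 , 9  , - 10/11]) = [  -  8, - 7, - 4, - 4, - 4, - 2, - 2 , - 1, - 10/11, 1/10,2/9,7/8 , 2,  5,  6, 6, 9] 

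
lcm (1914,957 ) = 1914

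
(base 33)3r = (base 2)1111110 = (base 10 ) 126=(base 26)4m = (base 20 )66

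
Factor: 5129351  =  5129351^1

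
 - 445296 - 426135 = -871431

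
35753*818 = 29245954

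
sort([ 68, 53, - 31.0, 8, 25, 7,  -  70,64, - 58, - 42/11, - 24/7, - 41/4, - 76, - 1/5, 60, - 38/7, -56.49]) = [  -  76 , - 70,-58, - 56.49, - 31.0, - 41/4, - 38/7 , - 42/11, - 24/7,  -  1/5, 7,8, 25, 53 , 60, 64,68 ]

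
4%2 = 0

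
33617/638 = 52+441/638   =  52.69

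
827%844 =827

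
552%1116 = 552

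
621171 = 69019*9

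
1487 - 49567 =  - 48080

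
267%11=3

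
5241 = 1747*3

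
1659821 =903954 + 755867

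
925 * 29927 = 27682475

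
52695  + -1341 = 51354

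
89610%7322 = 1746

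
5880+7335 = 13215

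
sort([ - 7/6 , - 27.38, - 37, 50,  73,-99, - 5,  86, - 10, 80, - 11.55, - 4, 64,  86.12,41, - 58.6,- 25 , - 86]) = [ - 99 ,  -  86, - 58.6, -37, - 27.38, - 25, - 11.55,  -  10,- 5, - 4, - 7/6,41, 50, 64,73,80, 86, 86.12]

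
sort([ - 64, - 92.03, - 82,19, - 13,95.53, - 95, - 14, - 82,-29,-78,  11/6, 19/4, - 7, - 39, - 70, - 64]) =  [ - 95,-92.03, - 82, - 82, - 78, - 70, - 64, - 64, - 39, - 29, -14  , - 13, - 7,11/6 , 19/4, 19,95.53 ]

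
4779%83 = 48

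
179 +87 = 266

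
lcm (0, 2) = 0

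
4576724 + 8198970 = 12775694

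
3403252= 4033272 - 630020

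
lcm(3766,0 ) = 0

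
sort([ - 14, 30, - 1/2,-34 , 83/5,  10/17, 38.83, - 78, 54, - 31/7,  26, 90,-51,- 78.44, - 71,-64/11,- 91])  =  [  -  91,  -  78.44, - 78,-71, - 51, - 34, - 14,  -  64/11, - 31/7, - 1/2, 10/17, 83/5, 26,30, 38.83, 54, 90 ]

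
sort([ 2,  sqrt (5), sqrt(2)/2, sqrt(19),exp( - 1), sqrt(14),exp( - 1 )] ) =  [ exp(  -  1),exp( - 1), sqrt( 2) /2, 2,sqrt(5 ), sqrt(14),sqrt(19) ] 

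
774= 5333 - 4559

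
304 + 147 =451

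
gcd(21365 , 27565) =5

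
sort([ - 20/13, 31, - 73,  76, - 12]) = [ - 73, - 12, - 20/13, 31, 76 ] 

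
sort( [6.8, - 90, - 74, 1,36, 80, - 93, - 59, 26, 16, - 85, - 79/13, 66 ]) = [ - 93, - 90, - 85 , - 74,-59, - 79/13,1,6.8,16,26, 36,66, 80 ] 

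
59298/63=19766/21 = 941.24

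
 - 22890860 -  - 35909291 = 13018431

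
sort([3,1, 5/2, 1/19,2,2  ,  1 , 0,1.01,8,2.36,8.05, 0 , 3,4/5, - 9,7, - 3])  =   [ - 9, - 3,0,0,1/19, 4/5,1, 1, 1.01,2,2,  2.36,  5/2,3, 3, 7,8,8.05] 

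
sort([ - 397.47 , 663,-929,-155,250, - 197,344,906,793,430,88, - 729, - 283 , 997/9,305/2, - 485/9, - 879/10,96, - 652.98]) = [-929,  -  729 ,  -  652.98, - 397.47, - 283,  -  197,  -  155, - 879/10,  -  485/9,88,  96,997/9,305/2, 250, 344,430,663,793,  906] 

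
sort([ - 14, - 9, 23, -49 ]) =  [ - 49, - 14,-9,23 ] 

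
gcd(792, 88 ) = 88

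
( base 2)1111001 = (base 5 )441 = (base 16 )79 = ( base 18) 6D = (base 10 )121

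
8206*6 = 49236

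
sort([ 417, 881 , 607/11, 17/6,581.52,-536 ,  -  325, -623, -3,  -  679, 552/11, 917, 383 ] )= [ - 679, - 623, - 536 , - 325,-3,17/6, 552/11, 607/11, 383, 417,581.52, 881, 917]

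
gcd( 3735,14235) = 15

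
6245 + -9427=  - 3182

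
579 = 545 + 34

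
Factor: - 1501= -19^1*79^1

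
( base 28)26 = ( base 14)46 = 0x3e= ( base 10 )62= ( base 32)1U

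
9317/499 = 18+ 335/499 = 18.67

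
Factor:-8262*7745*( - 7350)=470320546500 = 2^2*3^6 * 5^3 * 7^2*17^1*1549^1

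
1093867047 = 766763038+327104009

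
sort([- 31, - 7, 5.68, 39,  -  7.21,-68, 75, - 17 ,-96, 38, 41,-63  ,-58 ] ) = [ - 96, - 68,  -  63, - 58, - 31, - 17, - 7.21, - 7,5.68, 38, 39, 41, 75]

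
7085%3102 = 881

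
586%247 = 92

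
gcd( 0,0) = 0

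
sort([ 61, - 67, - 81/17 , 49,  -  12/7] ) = [ - 67, - 81/17, - 12/7 , 49, 61]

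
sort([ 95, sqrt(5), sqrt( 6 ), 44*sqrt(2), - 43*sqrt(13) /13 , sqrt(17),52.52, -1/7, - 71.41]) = [-71.41,-43*sqrt(13 )/13, - 1/7 , sqrt (5), sqrt(6),sqrt(17 ), 52.52, 44*sqrt(2), 95]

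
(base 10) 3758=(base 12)2212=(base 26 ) 5ee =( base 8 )7256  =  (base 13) 1931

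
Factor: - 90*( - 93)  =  2^1*3^3*5^1*31^1 = 8370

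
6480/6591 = 2160/2197  =  0.98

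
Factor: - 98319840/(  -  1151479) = 2^5 * 3^1*5^1*7^(-1)*17^1 * 271^( -1)*607^( - 1)*12049^1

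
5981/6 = 5981/6 = 996.83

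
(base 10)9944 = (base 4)2123120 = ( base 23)II8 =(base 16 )26d8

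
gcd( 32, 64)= 32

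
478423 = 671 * 713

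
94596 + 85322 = 179918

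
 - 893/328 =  - 893/328 = - 2.72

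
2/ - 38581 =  - 1 + 38579/38581 = - 0.00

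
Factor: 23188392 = 2^3*3^2*443^1*727^1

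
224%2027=224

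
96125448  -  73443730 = 22681718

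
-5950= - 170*35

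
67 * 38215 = 2560405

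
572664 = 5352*107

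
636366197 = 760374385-124008188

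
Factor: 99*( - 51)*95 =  - 3^3 * 5^1 * 11^1*17^1 * 19^1 = -479655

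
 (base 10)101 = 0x65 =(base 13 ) 7a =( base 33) 32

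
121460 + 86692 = 208152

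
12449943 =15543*801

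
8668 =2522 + 6146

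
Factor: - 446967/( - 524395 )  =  3^2 *5^( - 1)*49663^1*104879^( - 1 ) 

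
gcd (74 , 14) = 2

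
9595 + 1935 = 11530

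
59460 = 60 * 991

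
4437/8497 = 153/293 = 0.52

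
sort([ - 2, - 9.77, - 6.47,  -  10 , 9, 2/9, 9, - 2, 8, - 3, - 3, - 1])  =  [ - 10,  -  9.77, - 6.47, -3, - 3,-2, - 2, - 1,2/9, 8, 9, 9 ]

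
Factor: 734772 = 2^2* 3^1  *61231^1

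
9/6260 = 9/6260 = 0.00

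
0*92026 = 0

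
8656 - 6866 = 1790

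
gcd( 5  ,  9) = 1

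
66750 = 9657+57093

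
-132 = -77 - 55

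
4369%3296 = 1073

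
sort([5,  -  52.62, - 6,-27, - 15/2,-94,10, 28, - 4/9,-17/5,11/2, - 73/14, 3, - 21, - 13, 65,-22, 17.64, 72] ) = [  -  94, - 52.62 , - 27, - 22, - 21, - 13, - 15/2, - 6,-73/14, - 17/5,-4/9, 3, 5, 11/2, 10,17.64, 28,65, 72] 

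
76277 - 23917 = 52360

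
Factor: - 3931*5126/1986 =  - 10075153/993 =- 3^ (  -  1 ) *11^1*233^1*331^(  -  1 )*3931^1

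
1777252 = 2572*691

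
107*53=5671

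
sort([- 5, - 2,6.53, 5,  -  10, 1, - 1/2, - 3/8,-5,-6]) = [ - 10, - 6,  -  5, - 5, - 2,- 1/2,-3/8, 1, 5, 6.53 ]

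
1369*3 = 4107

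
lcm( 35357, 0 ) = 0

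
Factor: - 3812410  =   - 2^1* 5^1*7^1*107^1 * 509^1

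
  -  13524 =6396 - 19920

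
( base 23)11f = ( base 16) 237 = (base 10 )567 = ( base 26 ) LL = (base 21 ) 160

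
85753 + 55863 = 141616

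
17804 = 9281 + 8523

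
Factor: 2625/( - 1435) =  - 75/41 = - 3^1*5^2*41^ ( - 1)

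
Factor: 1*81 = 81 = 3^4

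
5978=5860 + 118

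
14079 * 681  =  9587799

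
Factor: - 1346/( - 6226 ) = 11^ ( - 1 )*283^( -1)*673^1 = 673/3113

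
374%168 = 38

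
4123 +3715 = 7838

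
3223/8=3223/8 = 402.88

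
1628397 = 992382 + 636015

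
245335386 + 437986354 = 683321740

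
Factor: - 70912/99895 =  - 2^8*5^( -1 )*277^1*19979^ ( - 1 ) 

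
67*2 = 134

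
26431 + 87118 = 113549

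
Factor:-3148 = -2^2*787^1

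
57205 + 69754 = 126959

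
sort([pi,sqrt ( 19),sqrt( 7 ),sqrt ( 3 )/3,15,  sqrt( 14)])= [sqrt ( 3 ) /3,sqrt (7),pi,sqrt(14 ), sqrt(19 ),  15] 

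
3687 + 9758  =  13445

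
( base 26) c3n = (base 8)20025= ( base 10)8213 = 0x2015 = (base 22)GL7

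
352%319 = 33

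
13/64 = 13/64 = 0.20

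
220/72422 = 110/36211 = 0.00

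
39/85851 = 13/28617 = 0.00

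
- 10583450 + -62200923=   -  72784373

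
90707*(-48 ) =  - 4353936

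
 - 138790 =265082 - 403872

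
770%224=98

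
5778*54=312012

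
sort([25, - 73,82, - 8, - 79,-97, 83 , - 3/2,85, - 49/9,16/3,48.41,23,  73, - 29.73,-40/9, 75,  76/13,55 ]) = [ - 97, - 79,-73, - 29.73, - 8, - 49/9, - 40/9, - 3/2,16/3, 76/13,  23,  25,48.41 , 55, 73, 75, 82, 83  ,  85 ] 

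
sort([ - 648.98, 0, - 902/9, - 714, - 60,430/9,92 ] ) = [ - 714, - 648.98, - 902/9, - 60, 0,430/9,92]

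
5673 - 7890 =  - 2217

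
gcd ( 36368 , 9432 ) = 8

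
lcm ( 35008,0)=0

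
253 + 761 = 1014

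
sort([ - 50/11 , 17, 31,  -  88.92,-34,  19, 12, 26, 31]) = [ - 88.92, - 34, - 50/11,12, 17, 19 , 26, 31,  31 ]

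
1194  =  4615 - 3421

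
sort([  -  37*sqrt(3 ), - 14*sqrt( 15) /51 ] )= [-37 *sqrt( 3), -14*sqrt( 15)/51 ] 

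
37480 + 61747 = 99227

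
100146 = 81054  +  19092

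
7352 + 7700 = 15052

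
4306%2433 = 1873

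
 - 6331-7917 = -14248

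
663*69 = 45747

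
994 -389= 605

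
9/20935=9/20935 = 0.00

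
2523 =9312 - 6789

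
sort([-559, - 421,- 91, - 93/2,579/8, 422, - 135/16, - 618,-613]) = [-618,-613,- 559,-421, - 91,-93/2,-135/16, 579/8,422] 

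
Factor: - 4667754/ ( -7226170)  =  333411/516155 = 3^1*5^( - 1)*13^1*83^1*103^1*103231^( - 1) 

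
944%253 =185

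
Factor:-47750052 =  - 2^2*3^1 *7^1 * 568453^1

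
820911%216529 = 171324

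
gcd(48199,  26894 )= 1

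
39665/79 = 39665/79 = 502.09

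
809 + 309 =1118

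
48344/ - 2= - 24172/1 =-24172.00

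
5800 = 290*20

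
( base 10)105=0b1101001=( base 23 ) 4D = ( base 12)89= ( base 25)45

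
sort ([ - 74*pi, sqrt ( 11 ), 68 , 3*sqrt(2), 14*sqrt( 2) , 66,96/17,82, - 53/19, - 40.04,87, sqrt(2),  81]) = [ - 74* pi ,  -  40.04, - 53/19,sqrt ( 2), sqrt (11),3*sqrt(2),96/17, 14*sqrt(2 ),66,68, 81,82,87 ] 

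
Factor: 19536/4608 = 2^( - 5)*3^(-1)*11^1*37^1 = 407/96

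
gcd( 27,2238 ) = 3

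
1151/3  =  1151/3 = 383.67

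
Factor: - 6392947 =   -  11^1*581177^1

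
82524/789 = 104 + 156/263 = 104.59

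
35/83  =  35/83 = 0.42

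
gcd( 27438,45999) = 807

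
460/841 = 460/841=0.55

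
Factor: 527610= 2^1 * 3^1*5^1*43^1*409^1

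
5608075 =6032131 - 424056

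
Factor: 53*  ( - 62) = - 2^1*31^1* 53^1 = - 3286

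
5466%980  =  566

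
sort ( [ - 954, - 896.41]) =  [- 954,-896.41] 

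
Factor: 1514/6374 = 757/3187 = 757^1 * 3187^( - 1) 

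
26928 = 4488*6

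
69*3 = 207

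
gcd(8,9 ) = 1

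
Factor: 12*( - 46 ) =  - 2^3*3^1*23^1  =  -552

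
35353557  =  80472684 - 45119127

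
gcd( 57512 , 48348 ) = 316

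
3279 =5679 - 2400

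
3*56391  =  169173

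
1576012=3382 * 466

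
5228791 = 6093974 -865183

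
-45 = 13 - 58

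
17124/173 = 17124/173 = 98.98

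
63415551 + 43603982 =107019533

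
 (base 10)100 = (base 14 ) 72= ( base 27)3j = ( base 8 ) 144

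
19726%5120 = 4366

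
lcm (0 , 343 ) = 0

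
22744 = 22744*1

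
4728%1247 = 987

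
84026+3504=87530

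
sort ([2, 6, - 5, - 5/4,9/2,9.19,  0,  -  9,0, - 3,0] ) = [ - 9,-5, - 3, - 5/4,0,0,0,2,9/2, 6,9.19] 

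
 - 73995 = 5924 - 79919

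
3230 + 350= 3580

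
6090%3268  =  2822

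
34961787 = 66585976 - 31624189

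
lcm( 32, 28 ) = 224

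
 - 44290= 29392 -73682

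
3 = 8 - 5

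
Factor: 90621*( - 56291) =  - 3^2*181^1*311^1*10069^1 =-  5101146711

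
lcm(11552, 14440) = 57760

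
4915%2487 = 2428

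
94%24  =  22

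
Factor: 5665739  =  1759^1*3221^1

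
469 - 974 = - 505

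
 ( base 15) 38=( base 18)2h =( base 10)53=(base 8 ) 65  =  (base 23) 27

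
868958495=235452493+633506002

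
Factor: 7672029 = 3^1*19^1*134597^1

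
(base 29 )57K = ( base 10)4428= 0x114C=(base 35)3li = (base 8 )10514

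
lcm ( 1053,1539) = 20007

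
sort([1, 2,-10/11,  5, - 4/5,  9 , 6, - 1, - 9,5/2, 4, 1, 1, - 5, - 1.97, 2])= [-9 , - 5, - 1.97, - 1, - 10/11, - 4/5,1 , 1 , 1 , 2,2, 5/2,4,  5, 6, 9]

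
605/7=605/7 = 86.43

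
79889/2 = 79889/2 = 39944.50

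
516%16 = 4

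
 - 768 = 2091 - 2859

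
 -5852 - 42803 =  - 48655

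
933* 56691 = 52892703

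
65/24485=13/4897 = 0.00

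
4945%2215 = 515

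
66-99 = -33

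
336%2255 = 336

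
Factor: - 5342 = -2^1*2671^1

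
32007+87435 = 119442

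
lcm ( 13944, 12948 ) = 181272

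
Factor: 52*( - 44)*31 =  - 2^4*11^1*13^1*31^1  =  - 70928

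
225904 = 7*32272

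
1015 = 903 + 112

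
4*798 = 3192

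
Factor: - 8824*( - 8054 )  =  71068496 =2^4*1103^1*4027^1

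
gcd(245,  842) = 1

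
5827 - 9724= -3897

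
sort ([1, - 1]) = [-1 , 1 ] 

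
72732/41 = 1773+39/41 = 1773.95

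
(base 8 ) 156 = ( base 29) 3N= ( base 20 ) 5A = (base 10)110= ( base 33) 3B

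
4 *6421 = 25684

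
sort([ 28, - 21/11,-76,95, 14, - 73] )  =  [ - 76, - 73, - 21/11, 14,28,95]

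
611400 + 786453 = 1397853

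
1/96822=1/96822 = 0.00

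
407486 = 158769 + 248717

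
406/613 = 406/613 = 0.66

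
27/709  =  27/709 = 0.04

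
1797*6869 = 12343593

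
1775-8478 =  - 6703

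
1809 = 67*27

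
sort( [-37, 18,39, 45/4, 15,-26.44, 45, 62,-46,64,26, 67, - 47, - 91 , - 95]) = [ -95, - 91, - 47, - 46 ,-37, - 26.44, 45/4, 15,  18, 26,39,  45,62 , 64, 67]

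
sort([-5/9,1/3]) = [ - 5/9,1/3]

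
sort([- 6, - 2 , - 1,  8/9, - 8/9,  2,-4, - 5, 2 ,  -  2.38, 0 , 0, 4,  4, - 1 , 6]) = [ - 6  , - 5, - 4, - 2.38,  -  2, - 1, -1, - 8/9, 0 , 0, 8/9,2, 2 , 4, 4, 6 ]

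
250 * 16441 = 4110250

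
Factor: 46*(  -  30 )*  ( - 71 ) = 97980 = 2^2*3^1*5^1*23^1*71^1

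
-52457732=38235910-90693642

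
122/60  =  61/30 = 2.03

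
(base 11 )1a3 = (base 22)AE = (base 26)90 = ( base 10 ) 234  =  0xEA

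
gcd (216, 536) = 8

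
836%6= 2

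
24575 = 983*25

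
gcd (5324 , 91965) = 1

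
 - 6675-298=  -  6973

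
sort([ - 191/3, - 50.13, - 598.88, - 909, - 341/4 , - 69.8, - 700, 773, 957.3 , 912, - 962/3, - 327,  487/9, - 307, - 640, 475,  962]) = [ - 909, - 700,-640,  -  598.88,  -  327, - 962/3, - 307, - 341/4, - 69.8, - 191/3, - 50.13, 487/9, 475, 773,  912, 957.3, 962 ] 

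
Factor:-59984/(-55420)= 2^2 * 5^( - 1)*17^( - 1 )*23^1  =  92/85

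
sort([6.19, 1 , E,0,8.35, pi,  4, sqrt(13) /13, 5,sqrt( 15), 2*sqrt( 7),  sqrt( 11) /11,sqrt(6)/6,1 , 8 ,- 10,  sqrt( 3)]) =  [ - 10,0, sqrt( 13) /13, sqrt( 11) /11, sqrt( 6)/6, 1, 1,sqrt(3 ), E, pi, sqrt ( 15), 4, 5,  2*sqrt( 7), 6.19,8, 8.35] 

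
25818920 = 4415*5848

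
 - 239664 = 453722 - 693386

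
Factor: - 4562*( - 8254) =37654748 =2^2*  2281^1 * 4127^1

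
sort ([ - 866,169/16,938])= [ - 866, 169/16, 938]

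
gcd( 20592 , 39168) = 144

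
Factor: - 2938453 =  - 7^1 * 271^1*1549^1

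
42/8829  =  14/2943 = 0.00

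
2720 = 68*40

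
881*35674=31428794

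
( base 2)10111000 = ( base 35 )59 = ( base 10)184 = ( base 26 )72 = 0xB8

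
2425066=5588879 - 3163813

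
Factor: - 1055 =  -5^1*211^1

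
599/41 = 599/41  =  14.61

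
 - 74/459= -74/459 = - 0.16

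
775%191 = 11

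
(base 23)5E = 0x81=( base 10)129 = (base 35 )3o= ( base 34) 3R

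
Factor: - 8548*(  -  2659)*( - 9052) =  - 205744102864  =  - 2^4* 31^1*73^1*2137^1*2659^1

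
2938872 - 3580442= - 641570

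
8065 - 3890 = 4175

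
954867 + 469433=1424300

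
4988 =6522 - 1534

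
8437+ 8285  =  16722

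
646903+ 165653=812556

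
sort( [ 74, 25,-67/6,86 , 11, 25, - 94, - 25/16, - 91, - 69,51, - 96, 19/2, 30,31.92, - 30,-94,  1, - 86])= [ - 96, - 94, - 94, - 91, - 86, - 69, - 30, - 67/6, -25/16, 1, 19/2,11,  25, 25,30,31.92,51,74 , 86]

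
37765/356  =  37765/356 = 106.08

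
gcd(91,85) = 1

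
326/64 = 163/32 = 5.09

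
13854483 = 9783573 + 4070910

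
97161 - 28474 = 68687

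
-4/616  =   - 1 + 153/154 = - 0.01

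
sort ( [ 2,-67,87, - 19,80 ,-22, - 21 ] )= [-67, - 22, - 21, - 19 , 2, 80 , 87]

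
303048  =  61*4968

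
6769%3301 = 167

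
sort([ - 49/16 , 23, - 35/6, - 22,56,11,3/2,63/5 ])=[ - 22, - 35/6, - 49/16,3/2,11, 63/5, 23,56 ]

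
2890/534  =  5  +  110/267 = 5.41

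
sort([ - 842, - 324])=[ - 842, - 324]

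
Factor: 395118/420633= 2^1*271^1 * 577^( - 1) = 542/577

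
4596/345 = 13 + 37/115 = 13.32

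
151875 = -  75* ( - 2025)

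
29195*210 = 6130950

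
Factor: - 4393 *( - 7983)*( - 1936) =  - 67894201584 = - 2^4*3^2*11^2*23^1*191^1 *887^1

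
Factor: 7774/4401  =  2^1*3^(  -  3 ) * 13^2*23^1*163^( - 1 )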